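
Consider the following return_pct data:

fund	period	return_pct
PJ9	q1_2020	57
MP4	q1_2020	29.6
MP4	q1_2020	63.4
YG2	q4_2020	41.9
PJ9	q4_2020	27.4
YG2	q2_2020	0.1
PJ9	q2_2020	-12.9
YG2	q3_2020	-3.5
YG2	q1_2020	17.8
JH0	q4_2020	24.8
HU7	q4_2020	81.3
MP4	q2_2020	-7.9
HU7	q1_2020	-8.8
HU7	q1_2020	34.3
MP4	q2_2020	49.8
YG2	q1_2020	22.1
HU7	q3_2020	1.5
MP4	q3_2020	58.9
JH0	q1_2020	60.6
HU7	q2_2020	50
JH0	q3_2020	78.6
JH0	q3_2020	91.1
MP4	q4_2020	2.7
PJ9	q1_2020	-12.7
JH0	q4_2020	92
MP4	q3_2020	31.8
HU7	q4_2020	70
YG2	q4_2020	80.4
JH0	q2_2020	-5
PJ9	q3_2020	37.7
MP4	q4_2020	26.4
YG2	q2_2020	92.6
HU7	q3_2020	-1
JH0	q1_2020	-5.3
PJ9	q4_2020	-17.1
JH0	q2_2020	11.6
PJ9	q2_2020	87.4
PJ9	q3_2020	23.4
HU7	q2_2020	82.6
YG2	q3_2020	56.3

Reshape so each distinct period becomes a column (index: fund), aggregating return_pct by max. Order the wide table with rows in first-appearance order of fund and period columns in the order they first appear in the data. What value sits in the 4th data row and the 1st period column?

With rows in first-appearance order of fund, row 4 is fund=JH0. period columns in first-appearance order: q1_2020, q4_2020, q2_2020, q3_2020; column 1 is q1_2020.
Long rows with fund=JH0, period=q1_2020: max(60.6, -5.3) = 60.6.

60.6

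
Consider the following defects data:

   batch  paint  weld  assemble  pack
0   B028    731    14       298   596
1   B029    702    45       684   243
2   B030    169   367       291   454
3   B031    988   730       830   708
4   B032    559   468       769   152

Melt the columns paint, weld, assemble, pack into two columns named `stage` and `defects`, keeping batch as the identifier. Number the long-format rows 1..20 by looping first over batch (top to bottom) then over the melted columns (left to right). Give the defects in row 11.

20 rows total (5 × 4). Row 11: index ⌊(11-1)/4⌋ = 2 into batch → B030; (11-1) mod 4 = 2 into the melted columns → assemble.
So row 11 is (B030, assemble, 291); defects = 291.

291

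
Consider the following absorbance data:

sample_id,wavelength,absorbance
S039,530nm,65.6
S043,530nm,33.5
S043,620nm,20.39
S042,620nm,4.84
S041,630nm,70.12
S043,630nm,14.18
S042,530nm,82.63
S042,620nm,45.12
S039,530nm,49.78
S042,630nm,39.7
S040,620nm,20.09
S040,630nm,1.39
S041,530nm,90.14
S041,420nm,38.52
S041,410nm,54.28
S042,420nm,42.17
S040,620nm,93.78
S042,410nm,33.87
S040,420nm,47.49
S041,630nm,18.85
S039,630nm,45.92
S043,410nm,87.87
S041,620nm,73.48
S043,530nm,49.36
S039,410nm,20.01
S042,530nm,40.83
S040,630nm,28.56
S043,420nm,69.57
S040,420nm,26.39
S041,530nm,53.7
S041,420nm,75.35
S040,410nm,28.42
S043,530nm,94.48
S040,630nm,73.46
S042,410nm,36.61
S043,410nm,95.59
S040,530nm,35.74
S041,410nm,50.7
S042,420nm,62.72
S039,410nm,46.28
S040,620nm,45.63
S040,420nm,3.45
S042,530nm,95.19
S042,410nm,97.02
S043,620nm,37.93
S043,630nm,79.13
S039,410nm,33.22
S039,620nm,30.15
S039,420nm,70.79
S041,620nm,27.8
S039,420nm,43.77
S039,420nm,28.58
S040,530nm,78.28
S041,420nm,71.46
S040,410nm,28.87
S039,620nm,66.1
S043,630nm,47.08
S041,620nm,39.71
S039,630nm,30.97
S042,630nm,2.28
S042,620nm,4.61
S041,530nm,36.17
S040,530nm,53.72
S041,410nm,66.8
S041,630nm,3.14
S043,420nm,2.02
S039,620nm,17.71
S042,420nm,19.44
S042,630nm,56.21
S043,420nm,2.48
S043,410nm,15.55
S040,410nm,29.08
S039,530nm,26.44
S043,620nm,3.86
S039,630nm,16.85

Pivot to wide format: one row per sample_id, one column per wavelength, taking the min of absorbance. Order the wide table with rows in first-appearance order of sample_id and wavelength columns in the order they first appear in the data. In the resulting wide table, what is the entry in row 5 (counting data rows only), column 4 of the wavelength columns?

3.45

With rows in first-appearance order of sample_id, row 5 is sample_id=S040. wavelength columns in first-appearance order: 530nm, 620nm, 630nm, 420nm, 410nm; column 4 is 420nm.
Long rows with sample_id=S040, wavelength=420nm: min(47.49, 26.39, 3.45) = 3.45.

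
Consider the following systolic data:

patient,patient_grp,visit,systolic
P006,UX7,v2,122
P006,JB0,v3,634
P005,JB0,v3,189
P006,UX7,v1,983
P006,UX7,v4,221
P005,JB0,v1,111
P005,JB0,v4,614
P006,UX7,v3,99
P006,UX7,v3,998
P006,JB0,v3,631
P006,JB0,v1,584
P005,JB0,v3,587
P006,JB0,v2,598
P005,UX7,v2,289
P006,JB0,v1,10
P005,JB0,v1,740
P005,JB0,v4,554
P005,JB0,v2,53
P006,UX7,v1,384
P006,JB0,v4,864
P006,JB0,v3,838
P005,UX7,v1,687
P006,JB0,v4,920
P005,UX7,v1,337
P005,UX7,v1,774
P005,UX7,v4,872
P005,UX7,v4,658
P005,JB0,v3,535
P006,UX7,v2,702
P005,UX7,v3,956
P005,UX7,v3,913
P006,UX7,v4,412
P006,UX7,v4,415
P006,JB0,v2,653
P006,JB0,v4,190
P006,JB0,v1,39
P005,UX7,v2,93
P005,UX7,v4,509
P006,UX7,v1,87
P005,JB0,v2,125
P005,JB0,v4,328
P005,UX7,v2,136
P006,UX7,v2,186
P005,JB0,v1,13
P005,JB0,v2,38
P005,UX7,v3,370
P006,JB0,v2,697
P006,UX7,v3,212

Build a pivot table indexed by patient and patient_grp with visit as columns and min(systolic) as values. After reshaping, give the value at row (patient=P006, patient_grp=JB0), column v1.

Rows with patient=P006, patient_grp=JB0 and visit=v1: systolic values are 584, 10, 39.
min(584, 10, 39) = 10.

10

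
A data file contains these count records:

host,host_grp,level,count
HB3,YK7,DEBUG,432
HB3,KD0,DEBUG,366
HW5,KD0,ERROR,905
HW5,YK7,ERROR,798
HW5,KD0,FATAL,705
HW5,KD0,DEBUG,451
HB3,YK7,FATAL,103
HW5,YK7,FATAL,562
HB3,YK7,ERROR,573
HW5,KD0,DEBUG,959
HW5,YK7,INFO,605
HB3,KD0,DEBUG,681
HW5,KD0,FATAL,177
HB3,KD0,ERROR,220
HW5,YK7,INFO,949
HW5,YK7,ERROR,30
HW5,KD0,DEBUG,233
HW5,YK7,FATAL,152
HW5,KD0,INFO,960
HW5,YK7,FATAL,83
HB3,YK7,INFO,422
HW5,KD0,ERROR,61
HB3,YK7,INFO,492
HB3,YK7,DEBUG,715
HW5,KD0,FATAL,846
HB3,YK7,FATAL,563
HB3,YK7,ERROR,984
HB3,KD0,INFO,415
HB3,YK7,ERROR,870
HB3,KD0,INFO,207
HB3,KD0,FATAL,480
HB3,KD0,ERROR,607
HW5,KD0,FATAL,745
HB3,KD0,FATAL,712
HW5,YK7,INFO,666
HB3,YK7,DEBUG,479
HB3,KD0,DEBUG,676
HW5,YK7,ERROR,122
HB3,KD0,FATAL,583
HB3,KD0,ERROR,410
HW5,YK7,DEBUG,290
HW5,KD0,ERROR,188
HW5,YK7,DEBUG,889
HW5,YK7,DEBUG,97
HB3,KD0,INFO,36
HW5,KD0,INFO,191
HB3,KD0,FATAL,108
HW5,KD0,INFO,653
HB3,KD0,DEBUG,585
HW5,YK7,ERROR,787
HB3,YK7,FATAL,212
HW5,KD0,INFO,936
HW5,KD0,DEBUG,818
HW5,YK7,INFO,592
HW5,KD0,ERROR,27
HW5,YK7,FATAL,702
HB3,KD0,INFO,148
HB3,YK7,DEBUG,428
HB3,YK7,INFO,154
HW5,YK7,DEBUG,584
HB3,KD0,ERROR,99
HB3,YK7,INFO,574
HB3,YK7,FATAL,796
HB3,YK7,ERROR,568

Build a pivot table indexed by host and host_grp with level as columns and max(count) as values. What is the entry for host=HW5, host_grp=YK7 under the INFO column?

Rows with host=HW5, host_grp=YK7 and level=INFO: count values are 605, 949, 666, 592.
max(605, 949, 666, 592) = 949.

949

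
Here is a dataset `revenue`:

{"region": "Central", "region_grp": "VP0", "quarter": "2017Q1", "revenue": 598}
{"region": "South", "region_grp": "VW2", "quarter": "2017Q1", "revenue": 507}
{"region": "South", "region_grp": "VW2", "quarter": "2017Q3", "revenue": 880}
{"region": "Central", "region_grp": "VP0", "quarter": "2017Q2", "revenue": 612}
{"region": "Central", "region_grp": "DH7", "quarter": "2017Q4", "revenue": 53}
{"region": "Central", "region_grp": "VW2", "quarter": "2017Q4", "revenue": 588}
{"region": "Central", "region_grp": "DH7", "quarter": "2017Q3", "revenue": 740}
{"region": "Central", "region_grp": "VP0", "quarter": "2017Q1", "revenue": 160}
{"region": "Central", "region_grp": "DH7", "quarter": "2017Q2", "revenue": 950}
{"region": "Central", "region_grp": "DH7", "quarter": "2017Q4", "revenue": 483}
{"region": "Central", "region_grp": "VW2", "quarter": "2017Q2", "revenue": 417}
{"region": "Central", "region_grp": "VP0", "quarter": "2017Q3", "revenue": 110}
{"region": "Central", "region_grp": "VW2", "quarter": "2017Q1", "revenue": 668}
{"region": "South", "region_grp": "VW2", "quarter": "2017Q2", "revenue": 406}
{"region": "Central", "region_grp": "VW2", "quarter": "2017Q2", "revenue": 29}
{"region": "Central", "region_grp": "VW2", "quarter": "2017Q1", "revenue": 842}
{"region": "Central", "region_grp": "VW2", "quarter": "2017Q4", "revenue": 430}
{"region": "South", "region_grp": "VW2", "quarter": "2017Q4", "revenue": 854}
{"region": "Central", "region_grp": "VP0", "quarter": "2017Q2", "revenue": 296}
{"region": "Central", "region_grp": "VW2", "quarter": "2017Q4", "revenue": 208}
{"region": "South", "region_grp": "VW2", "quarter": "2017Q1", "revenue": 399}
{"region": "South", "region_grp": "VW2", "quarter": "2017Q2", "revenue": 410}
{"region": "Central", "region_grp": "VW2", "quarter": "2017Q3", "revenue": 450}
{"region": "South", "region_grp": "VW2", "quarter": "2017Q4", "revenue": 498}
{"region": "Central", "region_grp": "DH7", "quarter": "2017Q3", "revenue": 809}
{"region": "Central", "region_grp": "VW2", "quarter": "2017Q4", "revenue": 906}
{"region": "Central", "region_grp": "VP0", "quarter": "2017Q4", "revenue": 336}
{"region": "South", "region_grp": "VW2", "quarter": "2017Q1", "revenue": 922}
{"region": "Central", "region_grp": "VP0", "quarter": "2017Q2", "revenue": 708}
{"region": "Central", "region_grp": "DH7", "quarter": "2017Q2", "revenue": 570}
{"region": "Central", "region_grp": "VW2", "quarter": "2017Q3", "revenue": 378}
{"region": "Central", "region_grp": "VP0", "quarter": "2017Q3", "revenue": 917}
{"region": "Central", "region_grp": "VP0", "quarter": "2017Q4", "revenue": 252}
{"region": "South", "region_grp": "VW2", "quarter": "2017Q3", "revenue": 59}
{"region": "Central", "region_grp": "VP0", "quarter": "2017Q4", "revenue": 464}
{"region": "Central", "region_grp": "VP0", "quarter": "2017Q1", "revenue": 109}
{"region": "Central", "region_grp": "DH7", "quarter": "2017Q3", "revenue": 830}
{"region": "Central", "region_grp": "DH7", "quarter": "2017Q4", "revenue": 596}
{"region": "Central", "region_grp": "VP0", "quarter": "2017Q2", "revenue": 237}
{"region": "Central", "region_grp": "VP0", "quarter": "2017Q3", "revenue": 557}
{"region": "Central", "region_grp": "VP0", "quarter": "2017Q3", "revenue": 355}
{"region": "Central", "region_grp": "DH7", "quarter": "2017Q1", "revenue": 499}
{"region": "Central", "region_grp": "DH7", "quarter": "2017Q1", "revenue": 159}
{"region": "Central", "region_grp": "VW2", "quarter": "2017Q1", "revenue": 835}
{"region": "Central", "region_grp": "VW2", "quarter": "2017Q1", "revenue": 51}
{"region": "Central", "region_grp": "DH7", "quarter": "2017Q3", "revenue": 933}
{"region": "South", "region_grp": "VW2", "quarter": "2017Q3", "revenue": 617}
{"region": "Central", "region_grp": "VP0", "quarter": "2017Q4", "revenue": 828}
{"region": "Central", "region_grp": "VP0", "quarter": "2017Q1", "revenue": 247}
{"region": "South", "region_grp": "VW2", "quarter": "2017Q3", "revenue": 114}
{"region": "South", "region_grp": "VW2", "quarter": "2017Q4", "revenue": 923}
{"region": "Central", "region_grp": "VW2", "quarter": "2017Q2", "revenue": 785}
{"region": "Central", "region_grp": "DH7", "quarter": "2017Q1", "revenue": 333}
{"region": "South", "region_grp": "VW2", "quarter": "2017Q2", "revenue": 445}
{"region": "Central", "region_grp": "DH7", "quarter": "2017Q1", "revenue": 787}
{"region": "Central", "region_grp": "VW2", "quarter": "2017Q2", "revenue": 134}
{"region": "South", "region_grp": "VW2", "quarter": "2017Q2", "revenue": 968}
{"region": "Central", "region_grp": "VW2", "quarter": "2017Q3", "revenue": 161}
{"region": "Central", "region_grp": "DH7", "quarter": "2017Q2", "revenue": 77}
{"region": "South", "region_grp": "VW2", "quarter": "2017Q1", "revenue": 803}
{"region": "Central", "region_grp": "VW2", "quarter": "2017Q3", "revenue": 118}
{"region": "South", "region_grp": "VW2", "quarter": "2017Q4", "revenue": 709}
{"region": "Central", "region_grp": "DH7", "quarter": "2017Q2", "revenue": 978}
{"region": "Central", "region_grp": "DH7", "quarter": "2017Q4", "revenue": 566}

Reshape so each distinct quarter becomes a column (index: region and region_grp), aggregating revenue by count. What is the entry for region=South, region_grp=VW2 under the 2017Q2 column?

Rows with region=South, region_grp=VW2 and quarter=2017Q2: revenue values are 406, 410, 445, 968.
4 rows match — count = 4.

4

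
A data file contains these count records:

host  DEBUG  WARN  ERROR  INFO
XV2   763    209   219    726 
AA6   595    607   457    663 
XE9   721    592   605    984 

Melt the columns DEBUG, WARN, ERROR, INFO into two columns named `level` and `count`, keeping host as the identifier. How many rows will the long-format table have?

12

3 host values × 4 melted columns = 12 rows.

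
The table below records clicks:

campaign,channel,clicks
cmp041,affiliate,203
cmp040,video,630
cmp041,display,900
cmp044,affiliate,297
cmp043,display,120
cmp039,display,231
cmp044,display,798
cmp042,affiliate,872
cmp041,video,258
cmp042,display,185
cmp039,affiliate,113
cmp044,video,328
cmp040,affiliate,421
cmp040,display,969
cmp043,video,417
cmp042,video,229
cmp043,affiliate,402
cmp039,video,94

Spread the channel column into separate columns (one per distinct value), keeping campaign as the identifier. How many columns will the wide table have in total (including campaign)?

4

1 column for campaign plus 3 distinct channel values → 4 columns.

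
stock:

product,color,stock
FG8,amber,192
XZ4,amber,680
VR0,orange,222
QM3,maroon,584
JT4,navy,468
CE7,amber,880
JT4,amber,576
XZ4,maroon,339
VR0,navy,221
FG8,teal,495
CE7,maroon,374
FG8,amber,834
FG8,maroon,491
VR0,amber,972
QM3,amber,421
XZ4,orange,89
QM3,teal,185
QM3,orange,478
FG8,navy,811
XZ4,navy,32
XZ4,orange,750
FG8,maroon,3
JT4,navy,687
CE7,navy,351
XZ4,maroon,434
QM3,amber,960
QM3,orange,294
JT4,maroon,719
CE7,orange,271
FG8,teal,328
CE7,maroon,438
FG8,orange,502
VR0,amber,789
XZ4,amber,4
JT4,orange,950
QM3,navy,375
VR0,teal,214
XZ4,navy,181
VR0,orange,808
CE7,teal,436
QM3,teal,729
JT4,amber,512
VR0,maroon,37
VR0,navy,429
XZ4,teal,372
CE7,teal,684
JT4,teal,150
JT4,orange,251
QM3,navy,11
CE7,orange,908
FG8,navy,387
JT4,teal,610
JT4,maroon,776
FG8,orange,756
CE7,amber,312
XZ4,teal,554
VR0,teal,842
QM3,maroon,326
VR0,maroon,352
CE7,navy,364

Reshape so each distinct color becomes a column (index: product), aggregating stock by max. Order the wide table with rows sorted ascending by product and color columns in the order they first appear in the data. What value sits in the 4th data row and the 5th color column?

729

With rows sorted ascending by product, row 4 is product=QM3. color columns in first-appearance order: amber, orange, maroon, navy, teal; column 5 is teal.
Long rows with product=QM3, color=teal: max(185, 729) = 729.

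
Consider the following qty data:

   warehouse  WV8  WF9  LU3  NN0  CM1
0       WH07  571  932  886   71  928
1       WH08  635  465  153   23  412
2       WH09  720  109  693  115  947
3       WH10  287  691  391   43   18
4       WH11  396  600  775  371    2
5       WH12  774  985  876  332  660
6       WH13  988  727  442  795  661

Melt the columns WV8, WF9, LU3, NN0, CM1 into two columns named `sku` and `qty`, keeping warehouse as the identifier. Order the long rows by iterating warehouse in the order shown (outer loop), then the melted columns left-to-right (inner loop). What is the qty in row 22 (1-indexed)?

600

35 rows total (7 × 5). Row 22: index ⌊(22-1)/5⌋ = 4 into warehouse → WH11; (22-1) mod 5 = 1 into the melted columns → WF9.
So row 22 is (WH11, WF9, 600); qty = 600.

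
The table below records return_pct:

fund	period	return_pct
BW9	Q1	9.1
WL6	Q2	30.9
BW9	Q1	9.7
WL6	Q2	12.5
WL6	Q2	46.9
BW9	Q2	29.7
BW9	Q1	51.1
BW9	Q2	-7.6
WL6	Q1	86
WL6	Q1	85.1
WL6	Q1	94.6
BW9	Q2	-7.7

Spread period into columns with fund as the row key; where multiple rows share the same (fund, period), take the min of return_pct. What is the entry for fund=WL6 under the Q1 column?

85.1

Rows with fund=WL6 and period=Q1: return_pct values are 86, 85.1, 94.6.
min(86, 85.1, 94.6) = 85.1.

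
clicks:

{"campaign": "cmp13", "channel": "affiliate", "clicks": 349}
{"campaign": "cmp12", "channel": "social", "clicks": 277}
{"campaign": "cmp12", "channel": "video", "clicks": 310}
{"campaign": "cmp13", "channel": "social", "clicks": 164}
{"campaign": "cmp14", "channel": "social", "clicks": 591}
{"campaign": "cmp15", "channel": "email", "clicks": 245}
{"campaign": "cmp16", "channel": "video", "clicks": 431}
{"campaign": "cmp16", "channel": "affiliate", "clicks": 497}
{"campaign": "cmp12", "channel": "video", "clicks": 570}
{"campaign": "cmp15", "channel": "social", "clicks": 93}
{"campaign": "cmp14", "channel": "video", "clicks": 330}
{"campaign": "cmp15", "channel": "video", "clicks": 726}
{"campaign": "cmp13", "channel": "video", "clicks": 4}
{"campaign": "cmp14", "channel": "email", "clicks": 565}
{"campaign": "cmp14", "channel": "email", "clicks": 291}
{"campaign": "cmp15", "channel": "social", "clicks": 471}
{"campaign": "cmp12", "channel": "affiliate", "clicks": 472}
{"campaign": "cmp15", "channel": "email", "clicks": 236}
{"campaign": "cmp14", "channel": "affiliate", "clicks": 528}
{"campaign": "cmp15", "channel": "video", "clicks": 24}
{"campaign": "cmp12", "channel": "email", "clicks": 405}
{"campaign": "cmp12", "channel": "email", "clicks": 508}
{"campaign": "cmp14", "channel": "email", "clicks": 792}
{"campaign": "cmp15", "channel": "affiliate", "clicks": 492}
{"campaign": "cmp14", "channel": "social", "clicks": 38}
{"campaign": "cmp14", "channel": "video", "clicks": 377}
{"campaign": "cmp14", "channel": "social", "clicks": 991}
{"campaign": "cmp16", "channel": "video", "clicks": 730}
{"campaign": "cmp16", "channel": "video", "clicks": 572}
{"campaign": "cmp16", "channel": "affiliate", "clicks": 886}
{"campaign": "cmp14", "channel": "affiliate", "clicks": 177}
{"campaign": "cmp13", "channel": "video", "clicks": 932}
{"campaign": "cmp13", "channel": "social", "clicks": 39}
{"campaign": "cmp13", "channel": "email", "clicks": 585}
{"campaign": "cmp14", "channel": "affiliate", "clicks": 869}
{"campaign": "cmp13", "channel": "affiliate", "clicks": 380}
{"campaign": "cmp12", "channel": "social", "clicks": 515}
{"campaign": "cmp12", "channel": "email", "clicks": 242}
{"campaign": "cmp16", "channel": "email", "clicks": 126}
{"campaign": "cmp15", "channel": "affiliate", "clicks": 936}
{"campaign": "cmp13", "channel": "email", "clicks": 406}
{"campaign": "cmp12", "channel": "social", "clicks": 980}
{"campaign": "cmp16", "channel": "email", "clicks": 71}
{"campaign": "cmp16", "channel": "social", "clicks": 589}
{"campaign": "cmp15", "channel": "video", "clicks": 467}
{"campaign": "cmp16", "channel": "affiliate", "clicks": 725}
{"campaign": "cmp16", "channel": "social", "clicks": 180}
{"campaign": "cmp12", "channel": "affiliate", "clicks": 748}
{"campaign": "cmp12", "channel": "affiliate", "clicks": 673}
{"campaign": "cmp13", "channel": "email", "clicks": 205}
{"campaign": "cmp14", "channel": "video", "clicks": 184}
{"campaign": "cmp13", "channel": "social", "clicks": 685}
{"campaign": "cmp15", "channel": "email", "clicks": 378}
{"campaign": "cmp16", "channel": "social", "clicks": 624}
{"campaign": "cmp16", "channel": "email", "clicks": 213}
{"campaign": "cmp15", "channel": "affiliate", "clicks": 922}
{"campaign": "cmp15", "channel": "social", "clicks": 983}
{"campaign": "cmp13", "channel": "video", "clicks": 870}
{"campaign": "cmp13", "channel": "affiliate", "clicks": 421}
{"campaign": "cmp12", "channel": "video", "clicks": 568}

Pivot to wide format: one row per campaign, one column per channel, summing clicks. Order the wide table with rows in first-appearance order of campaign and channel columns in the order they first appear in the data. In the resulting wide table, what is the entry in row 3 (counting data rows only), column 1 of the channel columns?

1574

With rows in first-appearance order of campaign, row 3 is campaign=cmp14. channel columns in first-appearance order: affiliate, social, video, email; column 1 is affiliate.
Long rows with campaign=cmp14, channel=affiliate: 528 + 177 + 869 = 1574.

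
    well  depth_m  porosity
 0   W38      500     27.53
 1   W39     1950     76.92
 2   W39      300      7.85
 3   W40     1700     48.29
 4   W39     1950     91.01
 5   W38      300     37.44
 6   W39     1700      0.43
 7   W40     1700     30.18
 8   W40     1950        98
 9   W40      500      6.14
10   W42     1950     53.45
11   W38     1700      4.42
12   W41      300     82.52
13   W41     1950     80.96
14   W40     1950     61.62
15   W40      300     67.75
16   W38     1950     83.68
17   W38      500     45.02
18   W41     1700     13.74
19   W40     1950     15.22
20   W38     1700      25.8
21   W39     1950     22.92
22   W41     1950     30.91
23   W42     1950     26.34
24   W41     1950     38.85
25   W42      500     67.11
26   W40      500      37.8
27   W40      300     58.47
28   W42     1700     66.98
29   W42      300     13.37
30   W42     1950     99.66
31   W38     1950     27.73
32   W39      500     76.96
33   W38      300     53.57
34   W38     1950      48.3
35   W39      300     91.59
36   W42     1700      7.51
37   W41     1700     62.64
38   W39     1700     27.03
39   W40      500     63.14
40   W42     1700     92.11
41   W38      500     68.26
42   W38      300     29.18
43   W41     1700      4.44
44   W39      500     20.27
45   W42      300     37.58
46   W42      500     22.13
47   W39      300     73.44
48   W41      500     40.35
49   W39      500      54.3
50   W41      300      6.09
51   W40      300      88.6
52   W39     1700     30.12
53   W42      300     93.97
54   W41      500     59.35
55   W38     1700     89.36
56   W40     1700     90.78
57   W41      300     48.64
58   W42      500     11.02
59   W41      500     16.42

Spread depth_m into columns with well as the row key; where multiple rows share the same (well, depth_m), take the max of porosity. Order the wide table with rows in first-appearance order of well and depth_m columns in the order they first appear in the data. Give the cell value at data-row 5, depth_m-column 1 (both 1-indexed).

With rows in first-appearance order of well, row 5 is well=W41. depth_m columns in first-appearance order: 500, 1950, 300, 1700; column 1 is 500.
Long rows with well=W41, depth_m=500: max(40.35, 59.35, 16.42) = 59.35.

59.35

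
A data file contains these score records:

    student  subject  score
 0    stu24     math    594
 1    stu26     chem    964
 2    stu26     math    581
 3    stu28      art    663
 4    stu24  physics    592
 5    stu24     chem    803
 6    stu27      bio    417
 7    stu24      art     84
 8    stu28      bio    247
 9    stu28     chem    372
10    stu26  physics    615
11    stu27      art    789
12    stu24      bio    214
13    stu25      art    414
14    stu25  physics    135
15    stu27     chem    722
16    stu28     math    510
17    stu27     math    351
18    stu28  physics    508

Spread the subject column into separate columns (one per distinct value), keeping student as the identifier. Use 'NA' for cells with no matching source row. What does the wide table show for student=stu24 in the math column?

594

The long row with student=stu24, subject=math has score=594.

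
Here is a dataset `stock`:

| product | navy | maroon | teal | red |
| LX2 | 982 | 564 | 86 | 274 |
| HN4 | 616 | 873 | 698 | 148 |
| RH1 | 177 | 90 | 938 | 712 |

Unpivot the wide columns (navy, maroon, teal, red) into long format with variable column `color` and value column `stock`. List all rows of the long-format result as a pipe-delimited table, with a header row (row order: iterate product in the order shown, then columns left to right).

Each (product, column) pair becomes one row: 3 × 4 = 12 rows.
For example, (LX2, navy) → stock=982.

| product | color | stock |
| LX2 | navy | 982 |
| LX2 | maroon | 564 |
| LX2 | teal | 86 |
| LX2 | red | 274 |
| HN4 | navy | 616 |
| HN4 | maroon | 873 |
| HN4 | teal | 698 |
| HN4 | red | 148 |
| RH1 | navy | 177 |
| RH1 | maroon | 90 |
| RH1 | teal | 938 |
| RH1 | red | 712 |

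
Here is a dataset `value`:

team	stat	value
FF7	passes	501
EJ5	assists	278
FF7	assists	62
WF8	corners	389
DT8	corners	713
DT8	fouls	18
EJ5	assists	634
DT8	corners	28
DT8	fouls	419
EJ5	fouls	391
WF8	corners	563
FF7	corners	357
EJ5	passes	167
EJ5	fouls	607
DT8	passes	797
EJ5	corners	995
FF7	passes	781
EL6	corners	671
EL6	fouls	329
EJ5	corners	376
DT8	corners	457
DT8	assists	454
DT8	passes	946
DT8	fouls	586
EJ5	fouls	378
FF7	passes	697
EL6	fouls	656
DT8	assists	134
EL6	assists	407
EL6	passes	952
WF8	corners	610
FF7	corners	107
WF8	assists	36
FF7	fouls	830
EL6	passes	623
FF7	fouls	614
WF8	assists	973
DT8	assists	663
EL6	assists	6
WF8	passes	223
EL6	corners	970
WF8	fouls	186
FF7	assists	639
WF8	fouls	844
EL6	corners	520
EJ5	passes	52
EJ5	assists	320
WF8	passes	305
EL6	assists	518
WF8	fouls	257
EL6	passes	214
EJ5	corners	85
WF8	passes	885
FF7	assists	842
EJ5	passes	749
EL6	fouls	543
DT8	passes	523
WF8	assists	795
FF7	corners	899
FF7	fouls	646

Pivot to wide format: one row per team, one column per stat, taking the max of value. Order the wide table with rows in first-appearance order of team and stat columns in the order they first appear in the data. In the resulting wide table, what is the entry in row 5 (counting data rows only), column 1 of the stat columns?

With rows in first-appearance order of team, row 5 is team=EL6. stat columns in first-appearance order: passes, assists, corners, fouls; column 1 is passes.
Long rows with team=EL6, stat=passes: max(952, 623, 214) = 952.

952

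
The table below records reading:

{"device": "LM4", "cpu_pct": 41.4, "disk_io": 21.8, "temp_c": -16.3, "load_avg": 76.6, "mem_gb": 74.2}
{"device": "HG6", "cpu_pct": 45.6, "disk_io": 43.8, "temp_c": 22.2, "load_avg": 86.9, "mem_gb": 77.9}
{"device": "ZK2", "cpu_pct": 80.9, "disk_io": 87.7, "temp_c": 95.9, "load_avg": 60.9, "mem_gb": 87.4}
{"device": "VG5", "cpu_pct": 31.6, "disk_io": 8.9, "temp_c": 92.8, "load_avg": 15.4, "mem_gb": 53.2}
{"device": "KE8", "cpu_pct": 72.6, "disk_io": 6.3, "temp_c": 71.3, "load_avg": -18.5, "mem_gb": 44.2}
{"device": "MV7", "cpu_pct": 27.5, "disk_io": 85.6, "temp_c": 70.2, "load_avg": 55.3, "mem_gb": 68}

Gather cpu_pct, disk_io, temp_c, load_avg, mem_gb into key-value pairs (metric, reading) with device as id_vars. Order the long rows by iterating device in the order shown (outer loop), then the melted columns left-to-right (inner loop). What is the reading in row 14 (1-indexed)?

60.9

30 rows total (6 × 5). Row 14: index ⌊(14-1)/5⌋ = 2 into device → ZK2; (14-1) mod 5 = 3 into the melted columns → load_avg.
So row 14 is (ZK2, load_avg, 60.9); reading = 60.9.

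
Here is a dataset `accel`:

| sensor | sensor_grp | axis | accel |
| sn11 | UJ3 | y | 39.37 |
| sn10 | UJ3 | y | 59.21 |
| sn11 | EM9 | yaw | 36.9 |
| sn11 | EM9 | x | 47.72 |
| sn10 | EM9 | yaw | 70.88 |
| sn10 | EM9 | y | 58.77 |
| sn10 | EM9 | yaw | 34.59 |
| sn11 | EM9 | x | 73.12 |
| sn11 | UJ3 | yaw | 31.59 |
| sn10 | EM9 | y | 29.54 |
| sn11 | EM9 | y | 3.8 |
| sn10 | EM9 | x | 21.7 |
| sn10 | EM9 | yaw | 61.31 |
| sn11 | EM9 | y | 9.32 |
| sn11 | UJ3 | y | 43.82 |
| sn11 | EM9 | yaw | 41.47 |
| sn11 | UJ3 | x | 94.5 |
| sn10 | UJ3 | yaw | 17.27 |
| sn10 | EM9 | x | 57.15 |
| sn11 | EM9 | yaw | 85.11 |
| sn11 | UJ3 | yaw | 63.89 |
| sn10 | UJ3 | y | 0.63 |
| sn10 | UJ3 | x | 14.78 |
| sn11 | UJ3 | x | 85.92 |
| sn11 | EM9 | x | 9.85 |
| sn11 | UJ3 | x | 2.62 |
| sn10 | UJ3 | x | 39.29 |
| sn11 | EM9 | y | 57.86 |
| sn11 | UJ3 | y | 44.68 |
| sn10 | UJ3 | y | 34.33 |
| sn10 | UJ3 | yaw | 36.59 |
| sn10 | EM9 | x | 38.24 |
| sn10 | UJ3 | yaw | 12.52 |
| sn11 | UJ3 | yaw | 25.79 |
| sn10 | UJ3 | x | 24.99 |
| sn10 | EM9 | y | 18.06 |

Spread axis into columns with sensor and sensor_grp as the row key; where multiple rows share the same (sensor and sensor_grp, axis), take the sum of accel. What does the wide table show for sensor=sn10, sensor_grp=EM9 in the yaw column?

Rows with sensor=sn10, sensor_grp=EM9 and axis=yaw: accel values are 70.88, 34.59, 61.31.
70.88 + 34.59 + 61.31 = 166.78.

166.78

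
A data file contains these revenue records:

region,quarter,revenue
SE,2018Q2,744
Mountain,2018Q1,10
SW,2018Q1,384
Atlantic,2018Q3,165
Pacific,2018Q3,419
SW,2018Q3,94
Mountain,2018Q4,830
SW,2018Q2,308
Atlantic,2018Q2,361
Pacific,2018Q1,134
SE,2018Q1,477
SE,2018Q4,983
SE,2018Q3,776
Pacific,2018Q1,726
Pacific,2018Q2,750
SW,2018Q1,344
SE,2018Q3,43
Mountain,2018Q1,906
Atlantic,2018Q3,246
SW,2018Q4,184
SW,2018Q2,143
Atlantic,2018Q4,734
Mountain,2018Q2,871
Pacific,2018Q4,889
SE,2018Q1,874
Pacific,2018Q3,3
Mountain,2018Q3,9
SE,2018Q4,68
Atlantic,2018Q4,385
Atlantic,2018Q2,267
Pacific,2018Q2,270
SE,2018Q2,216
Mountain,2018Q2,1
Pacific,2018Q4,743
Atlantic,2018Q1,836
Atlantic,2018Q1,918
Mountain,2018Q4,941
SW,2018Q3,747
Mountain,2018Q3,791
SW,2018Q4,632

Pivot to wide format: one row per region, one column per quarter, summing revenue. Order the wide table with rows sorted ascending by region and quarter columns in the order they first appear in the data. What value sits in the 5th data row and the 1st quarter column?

With rows sorted ascending by region, row 5 is region=SW. quarter columns in first-appearance order: 2018Q2, 2018Q1, 2018Q3, 2018Q4; column 1 is 2018Q2.
Long rows with region=SW, quarter=2018Q2: 308 + 143 = 451.

451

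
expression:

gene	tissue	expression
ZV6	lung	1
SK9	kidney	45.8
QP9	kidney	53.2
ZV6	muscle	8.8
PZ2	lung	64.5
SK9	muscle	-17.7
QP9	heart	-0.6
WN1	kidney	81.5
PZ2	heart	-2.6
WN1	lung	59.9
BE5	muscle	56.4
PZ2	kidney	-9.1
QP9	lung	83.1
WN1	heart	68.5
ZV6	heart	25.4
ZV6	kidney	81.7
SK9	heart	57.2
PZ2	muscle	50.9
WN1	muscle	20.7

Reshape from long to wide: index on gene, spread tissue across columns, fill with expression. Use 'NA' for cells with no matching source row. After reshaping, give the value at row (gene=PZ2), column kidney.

-9.1

The long row with gene=PZ2, tissue=kidney has expression=-9.1.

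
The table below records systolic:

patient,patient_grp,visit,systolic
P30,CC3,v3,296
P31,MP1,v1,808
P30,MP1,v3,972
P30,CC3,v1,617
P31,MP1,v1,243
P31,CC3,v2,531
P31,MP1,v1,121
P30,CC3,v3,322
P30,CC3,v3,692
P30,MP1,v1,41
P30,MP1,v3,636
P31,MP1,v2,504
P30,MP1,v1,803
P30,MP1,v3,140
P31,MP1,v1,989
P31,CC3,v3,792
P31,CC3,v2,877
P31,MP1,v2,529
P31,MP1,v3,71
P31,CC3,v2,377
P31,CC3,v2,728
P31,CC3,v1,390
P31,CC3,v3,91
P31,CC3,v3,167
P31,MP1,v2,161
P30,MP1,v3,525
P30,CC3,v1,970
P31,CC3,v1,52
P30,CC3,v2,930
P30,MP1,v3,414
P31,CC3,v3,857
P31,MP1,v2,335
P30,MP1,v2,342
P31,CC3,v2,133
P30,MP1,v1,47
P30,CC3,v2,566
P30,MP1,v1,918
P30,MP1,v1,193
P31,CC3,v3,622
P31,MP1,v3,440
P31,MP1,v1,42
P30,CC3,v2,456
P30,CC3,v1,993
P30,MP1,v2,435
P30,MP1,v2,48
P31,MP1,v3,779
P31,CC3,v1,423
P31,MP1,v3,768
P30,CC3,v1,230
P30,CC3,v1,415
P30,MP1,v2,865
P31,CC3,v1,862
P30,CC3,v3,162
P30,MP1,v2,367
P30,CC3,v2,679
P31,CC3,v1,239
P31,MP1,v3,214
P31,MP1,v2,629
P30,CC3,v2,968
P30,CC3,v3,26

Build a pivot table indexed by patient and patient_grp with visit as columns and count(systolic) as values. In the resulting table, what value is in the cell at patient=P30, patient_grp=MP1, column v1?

Rows with patient=P30, patient_grp=MP1 and visit=v1: systolic values are 41, 803, 47, 918, 193.
5 rows match — count = 5.

5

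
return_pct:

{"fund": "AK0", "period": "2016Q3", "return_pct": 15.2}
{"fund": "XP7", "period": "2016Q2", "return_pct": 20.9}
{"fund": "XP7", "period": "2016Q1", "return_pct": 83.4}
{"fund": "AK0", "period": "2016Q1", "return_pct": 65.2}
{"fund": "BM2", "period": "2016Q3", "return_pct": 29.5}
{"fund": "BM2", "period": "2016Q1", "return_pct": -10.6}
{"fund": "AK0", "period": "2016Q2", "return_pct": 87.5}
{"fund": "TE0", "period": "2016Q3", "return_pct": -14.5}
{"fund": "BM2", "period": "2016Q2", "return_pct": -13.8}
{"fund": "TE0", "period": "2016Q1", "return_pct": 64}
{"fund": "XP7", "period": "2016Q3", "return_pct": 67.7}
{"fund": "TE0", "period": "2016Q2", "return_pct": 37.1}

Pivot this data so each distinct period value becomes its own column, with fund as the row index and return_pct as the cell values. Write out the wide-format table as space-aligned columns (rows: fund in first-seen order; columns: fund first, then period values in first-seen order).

Columns: fund plus the 3 distinct period values (2016Q3, 2016Q2, 2016Q1).
For example, row AK0 column 2016Q3 takes return_pct=15.2 from the long row (AK0, 2016Q3).

fund  2016Q3  2016Q2  2016Q1
AK0   15.2    87.5    65.2  
XP7   67.7    20.9    83.4  
BM2   29.5    -13.8   -10.6 
TE0   -14.5   37.1    64    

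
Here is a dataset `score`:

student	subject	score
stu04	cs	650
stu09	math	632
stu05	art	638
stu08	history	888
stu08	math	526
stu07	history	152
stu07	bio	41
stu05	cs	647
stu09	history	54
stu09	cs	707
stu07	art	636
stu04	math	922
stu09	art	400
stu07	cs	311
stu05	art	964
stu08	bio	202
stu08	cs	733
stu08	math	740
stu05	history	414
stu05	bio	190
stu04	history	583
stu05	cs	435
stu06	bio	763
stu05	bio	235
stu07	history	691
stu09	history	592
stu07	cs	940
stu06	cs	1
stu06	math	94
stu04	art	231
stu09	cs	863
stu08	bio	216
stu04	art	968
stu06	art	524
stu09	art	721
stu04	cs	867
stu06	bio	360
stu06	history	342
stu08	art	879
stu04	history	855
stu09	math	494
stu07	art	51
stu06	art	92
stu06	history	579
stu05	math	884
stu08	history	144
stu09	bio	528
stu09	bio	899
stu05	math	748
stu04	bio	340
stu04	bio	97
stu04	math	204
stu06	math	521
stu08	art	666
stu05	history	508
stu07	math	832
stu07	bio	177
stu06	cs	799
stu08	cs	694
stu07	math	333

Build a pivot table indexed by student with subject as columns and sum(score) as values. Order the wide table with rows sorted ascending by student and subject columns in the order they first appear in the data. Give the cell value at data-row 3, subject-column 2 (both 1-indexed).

615

With rows sorted ascending by student, row 3 is student=stu06. subject columns in first-appearance order: cs, math, art, history, bio; column 2 is math.
Long rows with student=stu06, subject=math: 94 + 521 = 615.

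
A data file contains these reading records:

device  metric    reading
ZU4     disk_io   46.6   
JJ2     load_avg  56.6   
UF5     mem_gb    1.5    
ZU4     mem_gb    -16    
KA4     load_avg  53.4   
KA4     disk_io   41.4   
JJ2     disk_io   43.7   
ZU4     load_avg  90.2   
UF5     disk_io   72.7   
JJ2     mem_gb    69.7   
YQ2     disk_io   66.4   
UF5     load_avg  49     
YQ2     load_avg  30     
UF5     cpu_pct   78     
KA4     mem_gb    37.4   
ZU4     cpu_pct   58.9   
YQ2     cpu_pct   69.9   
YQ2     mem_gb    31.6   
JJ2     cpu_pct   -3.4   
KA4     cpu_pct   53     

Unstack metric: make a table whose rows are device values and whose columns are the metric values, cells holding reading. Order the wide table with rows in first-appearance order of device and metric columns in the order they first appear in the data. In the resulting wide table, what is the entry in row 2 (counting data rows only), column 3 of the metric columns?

69.7

With rows in first-appearance order of device, row 2 is device=JJ2. metric columns in first-appearance order: disk_io, load_avg, mem_gb, cpu_pct; column 3 is mem_gb.
Long rows with device=JJ2, metric=mem_gb: reading = 69.7.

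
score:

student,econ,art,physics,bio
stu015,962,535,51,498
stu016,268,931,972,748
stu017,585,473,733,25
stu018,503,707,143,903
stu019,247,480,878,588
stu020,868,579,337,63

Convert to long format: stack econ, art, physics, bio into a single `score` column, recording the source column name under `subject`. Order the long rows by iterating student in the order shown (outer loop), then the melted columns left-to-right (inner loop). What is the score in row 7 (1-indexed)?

972

24 rows total (6 × 4). Row 7: index ⌊(7-1)/4⌋ = 1 into student → stu016; (7-1) mod 4 = 2 into the melted columns → physics.
So row 7 is (stu016, physics, 972); score = 972.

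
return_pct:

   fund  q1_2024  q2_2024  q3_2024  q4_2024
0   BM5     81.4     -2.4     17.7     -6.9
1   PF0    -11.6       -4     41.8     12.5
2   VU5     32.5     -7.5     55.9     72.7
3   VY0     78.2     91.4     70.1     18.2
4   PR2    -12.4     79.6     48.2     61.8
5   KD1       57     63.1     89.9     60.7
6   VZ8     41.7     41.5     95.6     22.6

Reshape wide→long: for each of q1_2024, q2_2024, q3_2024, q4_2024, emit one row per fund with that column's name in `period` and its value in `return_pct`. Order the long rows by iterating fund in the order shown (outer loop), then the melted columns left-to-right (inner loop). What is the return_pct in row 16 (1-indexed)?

18.2

28 rows total (7 × 4). Row 16: index ⌊(16-1)/4⌋ = 3 into fund → VY0; (16-1) mod 4 = 3 into the melted columns → q4_2024.
So row 16 is (VY0, q4_2024, 18.2); return_pct = 18.2.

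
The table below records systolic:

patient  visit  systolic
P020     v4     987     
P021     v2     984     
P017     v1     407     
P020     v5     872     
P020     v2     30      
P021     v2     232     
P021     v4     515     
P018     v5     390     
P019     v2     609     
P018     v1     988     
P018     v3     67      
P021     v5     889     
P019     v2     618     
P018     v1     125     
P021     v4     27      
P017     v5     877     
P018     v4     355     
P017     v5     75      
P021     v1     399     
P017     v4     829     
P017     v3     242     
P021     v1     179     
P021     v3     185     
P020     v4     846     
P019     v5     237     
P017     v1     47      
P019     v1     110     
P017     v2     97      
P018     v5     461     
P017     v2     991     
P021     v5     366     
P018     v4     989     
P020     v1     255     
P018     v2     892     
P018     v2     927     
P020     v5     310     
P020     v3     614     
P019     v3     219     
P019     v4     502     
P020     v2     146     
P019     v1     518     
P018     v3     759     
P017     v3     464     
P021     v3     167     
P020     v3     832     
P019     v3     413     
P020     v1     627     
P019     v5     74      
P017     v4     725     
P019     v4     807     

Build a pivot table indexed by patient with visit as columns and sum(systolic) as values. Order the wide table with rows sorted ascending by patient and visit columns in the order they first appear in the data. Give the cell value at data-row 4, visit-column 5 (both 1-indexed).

With rows sorted ascending by patient, row 4 is patient=P020. visit columns in first-appearance order: v4, v2, v1, v5, v3; column 5 is v3.
Long rows with patient=P020, visit=v3: 614 + 832 = 1446.

1446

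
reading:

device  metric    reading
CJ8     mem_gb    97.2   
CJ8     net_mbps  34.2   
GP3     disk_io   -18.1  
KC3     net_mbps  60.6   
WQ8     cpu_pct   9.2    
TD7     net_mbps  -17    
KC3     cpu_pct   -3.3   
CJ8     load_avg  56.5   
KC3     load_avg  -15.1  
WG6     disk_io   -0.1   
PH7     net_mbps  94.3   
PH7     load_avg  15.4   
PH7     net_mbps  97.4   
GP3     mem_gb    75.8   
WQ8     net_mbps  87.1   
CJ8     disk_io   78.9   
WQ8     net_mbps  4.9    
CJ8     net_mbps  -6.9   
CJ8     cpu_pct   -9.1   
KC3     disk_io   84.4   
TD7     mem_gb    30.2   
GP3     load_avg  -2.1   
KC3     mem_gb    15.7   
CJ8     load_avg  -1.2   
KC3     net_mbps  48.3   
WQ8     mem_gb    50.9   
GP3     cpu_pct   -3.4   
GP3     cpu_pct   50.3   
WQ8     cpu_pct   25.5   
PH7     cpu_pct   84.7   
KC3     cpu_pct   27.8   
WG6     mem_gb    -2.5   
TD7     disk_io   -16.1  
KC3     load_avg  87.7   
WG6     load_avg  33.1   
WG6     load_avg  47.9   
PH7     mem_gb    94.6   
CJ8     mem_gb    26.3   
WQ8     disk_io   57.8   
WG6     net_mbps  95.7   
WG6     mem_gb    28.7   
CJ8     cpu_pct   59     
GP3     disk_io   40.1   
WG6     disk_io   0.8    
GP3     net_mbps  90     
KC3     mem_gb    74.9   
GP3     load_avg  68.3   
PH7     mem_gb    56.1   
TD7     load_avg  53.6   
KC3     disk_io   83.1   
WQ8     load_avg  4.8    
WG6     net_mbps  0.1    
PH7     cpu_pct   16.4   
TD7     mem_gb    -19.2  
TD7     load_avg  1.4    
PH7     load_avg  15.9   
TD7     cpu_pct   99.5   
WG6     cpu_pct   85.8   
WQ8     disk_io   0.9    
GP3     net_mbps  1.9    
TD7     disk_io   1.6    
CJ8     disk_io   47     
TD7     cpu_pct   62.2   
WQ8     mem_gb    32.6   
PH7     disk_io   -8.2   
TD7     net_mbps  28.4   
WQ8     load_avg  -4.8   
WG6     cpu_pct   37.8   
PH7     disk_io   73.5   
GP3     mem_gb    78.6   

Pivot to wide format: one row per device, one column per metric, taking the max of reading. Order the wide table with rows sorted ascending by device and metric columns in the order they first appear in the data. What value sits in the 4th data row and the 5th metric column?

15.9

With rows sorted ascending by device, row 4 is device=PH7. metric columns in first-appearance order: mem_gb, net_mbps, disk_io, cpu_pct, load_avg; column 5 is load_avg.
Long rows with device=PH7, metric=load_avg: max(15.4, 15.9) = 15.9.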